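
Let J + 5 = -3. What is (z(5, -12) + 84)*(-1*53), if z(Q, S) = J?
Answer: -4028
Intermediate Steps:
J = -8 (J = -5 - 3 = -8)
z(Q, S) = -8
(z(5, -12) + 84)*(-1*53) = (-8 + 84)*(-1*53) = 76*(-53) = -4028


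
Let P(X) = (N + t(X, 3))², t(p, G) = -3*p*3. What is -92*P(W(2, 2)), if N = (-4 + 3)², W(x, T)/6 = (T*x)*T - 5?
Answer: -2384732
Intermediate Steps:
t(p, G) = -9*p
W(x, T) = -30 + 6*x*T² (W(x, T) = 6*((T*x)*T - 5) = 6*(x*T² - 5) = 6*(-5 + x*T²) = -30 + 6*x*T²)
N = 1 (N = (-1)² = 1)
P(X) = (1 - 9*X)²
-92*P(W(2, 2)) = -92*(-1 + 9*(-30 + 6*2*2²))² = -92*(-1 + 9*(-30 + 6*2*4))² = -92*(-1 + 9*(-30 + 48))² = -92*(-1 + 9*18)² = -92*(-1 + 162)² = -92*161² = -92*25921 = -2384732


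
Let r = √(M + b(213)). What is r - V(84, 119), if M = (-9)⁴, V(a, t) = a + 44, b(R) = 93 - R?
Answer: -128 + √6441 ≈ -47.744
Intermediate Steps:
V(a, t) = 44 + a
M = 6561
r = √6441 (r = √(6561 + (93 - 1*213)) = √(6561 + (93 - 213)) = √(6561 - 120) = √6441 ≈ 80.256)
r - V(84, 119) = √6441 - (44 + 84) = √6441 - 128 = -128 + √6441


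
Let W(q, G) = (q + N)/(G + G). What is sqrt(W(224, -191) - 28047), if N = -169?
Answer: I*sqrt(4092751438)/382 ≈ 167.47*I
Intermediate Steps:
W(q, G) = (-169 + q)/(2*G) (W(q, G) = (q - 169)/(G + G) = (-169 + q)/((2*G)) = (-169 + q)*(1/(2*G)) = (-169 + q)/(2*G))
sqrt(W(224, -191) - 28047) = sqrt((1/2)*(-169 + 224)/(-191) - 28047) = sqrt((1/2)*(-1/191)*55 - 28047) = sqrt(-55/382 - 28047) = sqrt(-10714009/382) = I*sqrt(4092751438)/382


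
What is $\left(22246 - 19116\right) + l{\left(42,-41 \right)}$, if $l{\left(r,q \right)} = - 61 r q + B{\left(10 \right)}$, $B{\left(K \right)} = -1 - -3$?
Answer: $108174$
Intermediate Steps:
$B{\left(K \right)} = 2$ ($B{\left(K \right)} = -1 + 3 = 2$)
$l{\left(r,q \right)} = 2 - 61 q r$ ($l{\left(r,q \right)} = - 61 r q + 2 = - 61 q r + 2 = 2 - 61 q r$)
$\left(22246 - 19116\right) + l{\left(42,-41 \right)} = \left(22246 - 19116\right) - \left(-2 - 105042\right) = \left(22246 - 19116\right) + \left(2 + 105042\right) = 3130 + 105044 = 108174$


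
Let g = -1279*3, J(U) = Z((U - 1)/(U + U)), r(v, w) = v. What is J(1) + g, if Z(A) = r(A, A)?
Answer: -3837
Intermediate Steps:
Z(A) = A
J(U) = (-1 + U)/(2*U) (J(U) = (U - 1)/(U + U) = (-1 + U)/((2*U)) = (-1 + U)*(1/(2*U)) = (-1 + U)/(2*U))
g = -3837
J(1) + g = (½)*(-1 + 1)/1 - 3837 = (½)*1*0 - 3837 = 0 - 3837 = -3837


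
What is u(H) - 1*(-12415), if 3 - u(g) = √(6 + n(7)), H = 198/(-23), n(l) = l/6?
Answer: 12418 - √258/6 ≈ 12415.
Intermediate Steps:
n(l) = l/6 (n(l) = l*(⅙) = l/6)
H = -198/23 (H = 198*(-1/23) = -198/23 ≈ -8.6087)
u(g) = 3 - √258/6 (u(g) = 3 - √(6 + (⅙)*7) = 3 - √(6 + 7/6) = 3 - √(43/6) = 3 - √258/6)
u(H) - 1*(-12415) = (3 - √258/6) - 1*(-12415) = (3 - √258/6) + 12415 = 12418 - √258/6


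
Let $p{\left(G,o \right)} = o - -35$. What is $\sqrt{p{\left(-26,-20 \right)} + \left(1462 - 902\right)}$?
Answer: $5 \sqrt{23} \approx 23.979$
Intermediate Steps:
$p{\left(G,o \right)} = 35 + o$ ($p{\left(G,o \right)} = o + 35 = 35 + o$)
$\sqrt{p{\left(-26,-20 \right)} + \left(1462 - 902\right)} = \sqrt{\left(35 - 20\right) + \left(1462 - 902\right)} = \sqrt{15 + \left(1462 - 902\right)} = \sqrt{15 + 560} = \sqrt{575} = 5 \sqrt{23}$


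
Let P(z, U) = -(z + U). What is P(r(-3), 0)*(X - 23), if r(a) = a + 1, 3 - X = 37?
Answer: -114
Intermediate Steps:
X = -34 (X = 3 - 1*37 = 3 - 37 = -34)
r(a) = 1 + a
P(z, U) = -U - z (P(z, U) = -(U + z) = -U - z)
P(r(-3), 0)*(X - 23) = (-1*0 - (1 - 3))*(-34 - 23) = (0 - 1*(-2))*(-57) = (0 + 2)*(-57) = 2*(-57) = -114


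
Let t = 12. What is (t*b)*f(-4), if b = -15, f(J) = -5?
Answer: 900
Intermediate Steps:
(t*b)*f(-4) = (12*(-15))*(-5) = -180*(-5) = 900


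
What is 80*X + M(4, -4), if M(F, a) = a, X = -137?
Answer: -10964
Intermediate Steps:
80*X + M(4, -4) = 80*(-137) - 4 = -10960 - 4 = -10964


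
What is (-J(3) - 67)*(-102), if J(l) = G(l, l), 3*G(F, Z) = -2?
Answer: 6766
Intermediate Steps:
G(F, Z) = -⅔ (G(F, Z) = (⅓)*(-2) = -⅔)
J(l) = -⅔
(-J(3) - 67)*(-102) = (-1*(-⅔) - 67)*(-102) = (⅔ - 67)*(-102) = -199/3*(-102) = 6766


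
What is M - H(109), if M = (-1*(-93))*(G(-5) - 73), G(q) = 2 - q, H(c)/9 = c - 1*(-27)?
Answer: -7362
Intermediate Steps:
H(c) = 243 + 9*c (H(c) = 9*(c - 1*(-27)) = 9*(c + 27) = 9*(27 + c) = 243 + 9*c)
M = -6138 (M = (-1*(-93))*((2 - 1*(-5)) - 73) = 93*((2 + 5) - 73) = 93*(7 - 73) = 93*(-66) = -6138)
M - H(109) = -6138 - (243 + 9*109) = -6138 - (243 + 981) = -6138 - 1*1224 = -6138 - 1224 = -7362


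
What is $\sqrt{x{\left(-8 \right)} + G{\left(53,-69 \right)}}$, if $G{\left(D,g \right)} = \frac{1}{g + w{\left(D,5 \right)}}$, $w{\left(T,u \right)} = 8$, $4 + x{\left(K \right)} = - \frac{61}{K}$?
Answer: $\frac{\sqrt{214842}}{244} \approx 1.8996$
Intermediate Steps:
$x{\left(K \right)} = -4 - \frac{61}{K}$
$G{\left(D,g \right)} = \frac{1}{8 + g}$ ($G{\left(D,g \right)} = \frac{1}{g + 8} = \frac{1}{8 + g}$)
$\sqrt{x{\left(-8 \right)} + G{\left(53,-69 \right)}} = \sqrt{\left(-4 - \frac{61}{-8}\right) + \frac{1}{8 - 69}} = \sqrt{\left(-4 - - \frac{61}{8}\right) + \frac{1}{-61}} = \sqrt{\left(-4 + \frac{61}{8}\right) - \frac{1}{61}} = \sqrt{\frac{29}{8} - \frac{1}{61}} = \sqrt{\frac{1761}{488}} = \frac{\sqrt{214842}}{244}$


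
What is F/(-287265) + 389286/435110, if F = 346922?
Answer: -3912098863/12499187415 ≈ -0.31299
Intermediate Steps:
F/(-287265) + 389286/435110 = 346922/(-287265) + 389286/435110 = 346922*(-1/287265) + 389286*(1/435110) = -346922/287265 + 194643/217555 = -3912098863/12499187415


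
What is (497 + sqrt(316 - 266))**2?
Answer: 247059 + 4970*sqrt(2) ≈ 2.5409e+5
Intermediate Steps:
(497 + sqrt(316 - 266))**2 = (497 + sqrt(50))**2 = (497 + 5*sqrt(2))**2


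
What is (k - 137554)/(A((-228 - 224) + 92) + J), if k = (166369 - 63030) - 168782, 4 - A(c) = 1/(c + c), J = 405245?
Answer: -146157840/291779281 ≈ -0.50092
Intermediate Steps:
A(c) = 4 - 1/(2*c) (A(c) = 4 - 1/(c + c) = 4 - 1/(2*c))
k = -65443 (k = 103339 - 168782 = -65443)
(k - 137554)/(A((-228 - 224) + 92) + J) = (-65443 - 137554)/((4 - 1/(2*((-228 - 224) + 92))) + 405245) = -202997/((4 - 1/(2*(-452 + 92))) + 405245) = -202997/((4 - ½/(-360)) + 405245) = -202997/((4 - ½*(-1/360)) + 405245) = -202997/((4 + 1/720) + 405245) = -202997/(2881/720 + 405245) = -202997/291779281/720 = -202997*720/291779281 = -146157840/291779281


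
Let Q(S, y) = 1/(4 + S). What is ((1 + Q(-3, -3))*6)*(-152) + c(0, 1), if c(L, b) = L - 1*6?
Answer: -1830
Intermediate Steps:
c(L, b) = -6 + L (c(L, b) = L - 6 = -6 + L)
((1 + Q(-3, -3))*6)*(-152) + c(0, 1) = ((1 + 1/(4 - 3))*6)*(-152) + (-6 + 0) = ((1 + 1/1)*6)*(-152) - 6 = ((1 + 1)*6)*(-152) - 6 = (2*6)*(-152) - 6 = 12*(-152) - 6 = -1824 - 6 = -1830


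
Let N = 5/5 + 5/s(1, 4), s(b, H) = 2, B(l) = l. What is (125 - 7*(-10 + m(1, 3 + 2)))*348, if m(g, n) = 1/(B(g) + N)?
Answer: 201956/3 ≈ 67319.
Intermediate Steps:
N = 7/2 (N = 5/5 + 5/2 = 5*(1/5) + 5*(1/2) = 1 + 5/2 = 7/2 ≈ 3.5000)
m(g, n) = 1/(7/2 + g) (m(g, n) = 1/(g + 7/2) = 1/(7/2 + g))
(125 - 7*(-10 + m(1, 3 + 2)))*348 = (125 - 7*(-10 + 2/(7 + 2*1)))*348 = (125 - 7*(-10 + 2/(7 + 2)))*348 = (125 - 7*(-10 + 2/9))*348 = (125 - 7*(-88/9))*348 = (125 + 616/9)*348 = (1741/9)*348 = 201956/3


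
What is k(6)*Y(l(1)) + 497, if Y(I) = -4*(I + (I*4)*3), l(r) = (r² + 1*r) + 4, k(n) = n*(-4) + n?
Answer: 6113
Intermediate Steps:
k(n) = -3*n (k(n) = -4*n + n = -3*n)
l(r) = 4 + r + r² (l(r) = (r² + r) + 4 = (r + r²) + 4 = 4 + r + r²)
Y(I) = -52*I (Y(I) = -4*(I + (4*I)*3) = -4*(I + 12*I) = -52*I)
k(6)*Y(l(1)) + 497 = (-3*6)*(-52*(4 + 1 + 1²)) + 497 = -(-936)*(4 + 1 + 1) + 497 = -(-936)*6 + 497 = -18*(-312) + 497 = 5616 + 497 = 6113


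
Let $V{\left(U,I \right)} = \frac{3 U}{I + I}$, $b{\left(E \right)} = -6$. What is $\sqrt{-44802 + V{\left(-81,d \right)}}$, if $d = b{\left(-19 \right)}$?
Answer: $\frac{3 i \sqrt{19903}}{2} \approx 211.62 i$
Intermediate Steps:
$d = -6$
$V{\left(U,I \right)} = \frac{3 U}{2 I}$
$\sqrt{-44802 + V{\left(-81,d \right)}} = \sqrt{-44802 + \frac{3}{2} \left(-81\right) \frac{1}{-6}} = \sqrt{-44802 + \frac{3}{2} \left(-81\right) \left(- \frac{1}{6}\right)} = \sqrt{-44802 + \frac{81}{4}} = \sqrt{- \frac{179127}{4}} = \frac{3 i \sqrt{19903}}{2}$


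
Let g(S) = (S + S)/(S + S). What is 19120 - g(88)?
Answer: 19119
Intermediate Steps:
g(S) = 1 (g(S) = (2*S)/((2*S)) = (2*S)*(1/(2*S)) = 1)
19120 - g(88) = 19120 - 1*1 = 19120 - 1 = 19119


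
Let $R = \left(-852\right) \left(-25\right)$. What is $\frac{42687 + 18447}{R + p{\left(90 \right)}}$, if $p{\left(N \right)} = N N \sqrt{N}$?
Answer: $- \frac{723419}{3028450} + \frac{825309 \sqrt{10}}{3028450} \approx 0.6229$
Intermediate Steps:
$R = 21300$
$p{\left(N \right)} = N^{\frac{5}{2}}$ ($p{\left(N \right)} = N^{2} \sqrt{N} = N^{\frac{5}{2}}$)
$\frac{42687 + 18447}{R + p{\left(90 \right)}} = \frac{42687 + 18447}{21300 + 90^{\frac{5}{2}}} = \frac{61134}{21300 + 24300 \sqrt{10}}$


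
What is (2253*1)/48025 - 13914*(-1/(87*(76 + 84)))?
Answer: 23319387/22283600 ≈ 1.0465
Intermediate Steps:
(2253*1)/48025 - 13914*(-1/(87*(76 + 84))) = 2253*(1/48025) - 13914/((-87*160)) = 2253/48025 - 13914/(-13920) = 2253/48025 - 13914*(-1/13920) = 2253/48025 + 2319/2320 = 23319387/22283600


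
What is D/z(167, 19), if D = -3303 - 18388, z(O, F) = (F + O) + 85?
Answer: -21691/271 ≈ -80.041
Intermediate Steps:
z(O, F) = 85 + F + O
D = -21691
D/z(167, 19) = -21691/(85 + 19 + 167) = -21691/271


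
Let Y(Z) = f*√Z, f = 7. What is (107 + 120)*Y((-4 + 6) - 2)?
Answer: 0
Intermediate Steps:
Y(Z) = 7*√Z
(107 + 120)*Y((-4 + 6) - 2) = (107 + 120)*(7*√((-4 + 6) - 2)) = 227*(7*√(2 - 2)) = 227*(7*√0) = 227*(7*0) = 227*0 = 0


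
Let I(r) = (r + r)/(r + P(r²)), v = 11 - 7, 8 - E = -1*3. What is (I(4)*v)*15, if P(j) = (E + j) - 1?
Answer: 16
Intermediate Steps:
E = 11 (E = 8 - (-1)*3 = 8 - 1*(-3) = 8 + 3 = 11)
P(j) = 10 + j (P(j) = (11 + j) - 1 = 10 + j)
v = 4
I(r) = 2*r/(10 + r + r²) (I(r) = (r + r)/(r + (10 + r²)) = (2*r)/(10 + r + r²) = 2*r/(10 + r + r²))
(I(4)*v)*15 = ((2*4/(10 + 4 + 4²))*4)*15 = ((2*4/(10 + 4 + 16))*4)*15 = ((2*4/30)*4)*15 = ((2*4*(1/30))*4)*15 = ((4/15)*4)*15 = (16/15)*15 = 16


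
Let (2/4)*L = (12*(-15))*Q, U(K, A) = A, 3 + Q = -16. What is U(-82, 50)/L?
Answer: 5/684 ≈ 0.0073099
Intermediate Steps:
Q = -19 (Q = -3 - 16 = -19)
L = 6840 (L = 2*((12*(-15))*(-19)) = 2*(-180*(-19)) = 2*3420 = 6840)
U(-82, 50)/L = 50/6840 = 50*(1/6840) = 5/684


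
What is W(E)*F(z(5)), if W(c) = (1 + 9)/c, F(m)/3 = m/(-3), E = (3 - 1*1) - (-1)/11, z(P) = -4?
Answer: 440/23 ≈ 19.130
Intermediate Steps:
E = 23/11 (E = (3 - 1) - (-1)/11 = 2 - 1*(-1/11) = 2 + 1/11 = 23/11 ≈ 2.0909)
F(m) = -m (F(m) = 3*(m/(-3)) = 3*(m*(-⅓)) = 3*(-m/3) = -m)
W(c) = 10/c
W(E)*F(z(5)) = (10/(23/11))*(-1*(-4)) = (10*(11/23))*4 = (110/23)*4 = 440/23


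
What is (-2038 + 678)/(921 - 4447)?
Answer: 680/1763 ≈ 0.38571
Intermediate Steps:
(-2038 + 678)/(921 - 4447) = -1360/(-3526) = -1360*(-1/3526) = 680/1763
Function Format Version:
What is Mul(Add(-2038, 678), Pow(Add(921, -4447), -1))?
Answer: Rational(680, 1763) ≈ 0.38571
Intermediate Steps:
Mul(Add(-2038, 678), Pow(Add(921, -4447), -1)) = Mul(-1360, Pow(-3526, -1)) = Mul(-1360, Rational(-1, 3526)) = Rational(680, 1763)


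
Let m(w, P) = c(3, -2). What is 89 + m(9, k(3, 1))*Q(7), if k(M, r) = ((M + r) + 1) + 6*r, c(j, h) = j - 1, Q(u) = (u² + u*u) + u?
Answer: 299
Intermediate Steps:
Q(u) = u + 2*u² (Q(u) = (u² + u²) + u = 2*u² + u = u + 2*u²)
c(j, h) = -1 + j
k(M, r) = 1 + M + 7*r (k(M, r) = (1 + M + r) + 6*r = 1 + M + 7*r)
m(w, P) = 2 (m(w, P) = -1 + 3 = 2)
89 + m(9, k(3, 1))*Q(7) = 89 + 2*(7*(1 + 2*7)) = 89 + 2*(7*(1 + 14)) = 89 + 2*(7*15) = 89 + 2*105 = 89 + 210 = 299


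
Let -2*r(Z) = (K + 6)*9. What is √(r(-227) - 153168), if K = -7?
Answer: I*√612654/2 ≈ 391.36*I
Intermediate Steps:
r(Z) = 9/2 (r(Z) = -(-7 + 6)*9/2 = -(-1)*9/2 = -½*(-9) = 9/2)
√(r(-227) - 153168) = √(9/2 - 153168) = √(-306327/2) = I*√612654/2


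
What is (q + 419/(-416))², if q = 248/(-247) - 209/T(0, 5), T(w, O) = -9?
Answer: 2276667552769/5060330496 ≈ 449.90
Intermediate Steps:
q = 49391/2223 (q = 248/(-247) - 209/(-9) = 248*(-1/247) - 209*(-⅑) = -248/247 + 209/9 = 49391/2223 ≈ 22.218)
(q + 419/(-416))² = (49391/2223 + 419/(-416))² = (49391/2223 + 419*(-1/416))² = (49391/2223 - 419/416)² = (1508863/71136)² = 2276667552769/5060330496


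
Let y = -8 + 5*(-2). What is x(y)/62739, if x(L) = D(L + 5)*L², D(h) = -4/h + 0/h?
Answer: 144/90623 ≈ 0.0015890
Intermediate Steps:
y = -18 (y = -8 - 10 = -18)
D(h) = -4/h (D(h) = -4/h + 0 = -4/h)
x(L) = -4*L²/(5 + L) (x(L) = (-4/(L + 5))*L² = (-4/(5 + L))*L² = -4*L²/(5 + L))
x(y)/62739 = -4*(-18)²/(5 - 18)/62739 = -4*324/(-13)*(1/62739) = -4*324*(-1/13)*(1/62739) = (1296/13)*(1/62739) = 144/90623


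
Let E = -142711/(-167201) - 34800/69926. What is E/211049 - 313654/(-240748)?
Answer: 193487207309052789031/148512685629231787538 ≈ 1.3028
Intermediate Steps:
E = 2080307293/5845848563 (E = -142711*(-1/167201) - 34800*1/69926 = 142711/167201 - 17400/34963 = 2080307293/5845848563 ≈ 0.35586)
E/211049 - 313654/(-240748) = (2080307293/5845848563)/211049 - 313654/(-240748) = (2080307293/5845848563)*(1/211049) - 313654*(-1/240748) = 2080307293/1233760493372587 + 156827/120374 = 193487207309052789031/148512685629231787538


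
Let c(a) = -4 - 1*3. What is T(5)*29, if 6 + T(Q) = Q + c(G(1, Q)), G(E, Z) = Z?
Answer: -232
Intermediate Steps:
c(a) = -7 (c(a) = -4 - 3 = -7)
T(Q) = -13 + Q (T(Q) = -6 + (Q - 7) = -6 + (-7 + Q) = -13 + Q)
T(5)*29 = (-13 + 5)*29 = -8*29 = -232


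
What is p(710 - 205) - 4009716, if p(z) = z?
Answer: -4009211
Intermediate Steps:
p(710 - 205) - 4009716 = (710 - 205) - 4009716 = 505 - 4009716 = -4009211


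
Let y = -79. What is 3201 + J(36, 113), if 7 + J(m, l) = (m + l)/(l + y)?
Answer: 108745/34 ≈ 3198.4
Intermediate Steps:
J(m, l) = -7 + (l + m)/(-79 + l) (J(m, l) = -7 + (m + l)/(l - 79) = -7 + (l + m)/(-79 + l))
3201 + J(36, 113) = 3201 + (553 + 36 - 6*113)/(-79 + 113) = 3201 + (553 + 36 - 678)/34 = 3201 + (1/34)*(-89) = 3201 - 89/34 = 108745/34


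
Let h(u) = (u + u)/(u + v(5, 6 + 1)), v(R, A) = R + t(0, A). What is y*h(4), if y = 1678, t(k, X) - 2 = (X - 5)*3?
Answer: 13424/17 ≈ 789.65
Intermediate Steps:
t(k, X) = -13 + 3*X (t(k, X) = 2 + (X - 5)*3 = 2 + (-5 + X)*3 = 2 + (-15 + 3*X) = -13 + 3*X)
v(R, A) = -13 + R + 3*A (v(R, A) = R + (-13 + 3*A) = -13 + R + 3*A)
h(u) = 2*u/(13 + u) (h(u) = (u + u)/(u + (-13 + 5 + 3*(6 + 1))) = (2*u)/(u + (-13 + 5 + 3*7)) = (2*u)/(u + (-13 + 5 + 21)) = (2*u)/(u + 13) = (2*u)/(13 + u) = 2*u/(13 + u))
y*h(4) = 1678*(2*4/(13 + 4)) = 1678*(2*4/17) = 1678*(2*4*(1/17)) = 1678*(8/17) = 13424/17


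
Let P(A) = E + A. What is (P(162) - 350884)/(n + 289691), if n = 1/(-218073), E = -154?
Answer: -38258290974/31586892721 ≈ -1.2112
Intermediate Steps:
n = -1/218073 ≈ -4.5856e-6
P(A) = -154 + A
(P(162) - 350884)/(n + 289691) = ((-154 + 162) - 350884)/(-1/218073 + 289691) = (8 - 350884)/(63173785442/218073) = -350876*218073/63173785442 = -38258290974/31586892721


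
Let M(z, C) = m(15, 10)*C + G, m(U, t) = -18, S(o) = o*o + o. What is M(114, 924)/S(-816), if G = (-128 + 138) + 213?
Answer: -16409/665040 ≈ -0.024674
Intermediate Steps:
G = 223 (G = 10 + 213 = 223)
S(o) = o + o² (S(o) = o² + o = o + o²)
M(z, C) = 223 - 18*C (M(z, C) = -18*C + 223 = 223 - 18*C)
M(114, 924)/S(-816) = (223 - 18*924)/((-816*(1 - 816))) = (223 - 16632)/((-816*(-815))) = -16409/665040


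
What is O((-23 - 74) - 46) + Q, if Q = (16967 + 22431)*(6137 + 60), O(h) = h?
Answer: 244149263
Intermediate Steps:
Q = 244149406 (Q = 39398*6197 = 244149406)
O((-23 - 74) - 46) + Q = ((-23 - 74) - 46) + 244149406 = (-97 - 46) + 244149406 = -143 + 244149406 = 244149263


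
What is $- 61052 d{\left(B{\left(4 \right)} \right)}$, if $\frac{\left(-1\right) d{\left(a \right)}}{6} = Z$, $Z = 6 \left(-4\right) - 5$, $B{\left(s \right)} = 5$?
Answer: $-10623048$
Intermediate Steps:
$Z = -29$ ($Z = -24 - 5 = -29$)
$d{\left(a \right)} = 174$ ($d{\left(a \right)} = \left(-6\right) \left(-29\right) = 174$)
$- 61052 d{\left(B{\left(4 \right)} \right)} = \left(-61052\right) 174 = -10623048$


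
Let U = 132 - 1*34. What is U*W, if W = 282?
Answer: 27636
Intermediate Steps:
U = 98 (U = 132 - 34 = 98)
U*W = 98*282 = 27636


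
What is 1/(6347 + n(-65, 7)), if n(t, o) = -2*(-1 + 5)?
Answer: 1/6339 ≈ 0.00015775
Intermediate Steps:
n(t, o) = -8 (n(t, o) = -2*4 = -8)
1/(6347 + n(-65, 7)) = 1/(6347 - 8) = 1/6339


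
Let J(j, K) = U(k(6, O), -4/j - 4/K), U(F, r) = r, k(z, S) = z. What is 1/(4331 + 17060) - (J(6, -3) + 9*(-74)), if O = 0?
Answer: 42696439/64173 ≈ 665.33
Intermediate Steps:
J(j, K) = -4/K - 4/j (J(j, K) = -4/j - 4/K = -4/K - 4/j)
1/(4331 + 17060) - (J(6, -3) + 9*(-74)) = 1/(4331 + 17060) - ((-4/(-3) - 4/6) + 9*(-74)) = 1/21391 - ((-4*(-1/3) - 4*1/6) - 666) = 1/21391 - ((4/3 - 2/3) - 666) = 1/21391 - (2/3 - 666) = 1/21391 - 1*(-1996/3) = 1/21391 + 1996/3 = 42696439/64173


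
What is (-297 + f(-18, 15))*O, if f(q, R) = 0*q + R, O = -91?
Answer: 25662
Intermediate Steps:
f(q, R) = R (f(q, R) = 0 + R = R)
(-297 + f(-18, 15))*O = (-297 + 15)*(-91) = -282*(-91) = 25662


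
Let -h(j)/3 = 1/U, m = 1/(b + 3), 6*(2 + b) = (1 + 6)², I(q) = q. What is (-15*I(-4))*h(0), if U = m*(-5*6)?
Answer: 55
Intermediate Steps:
b = 37/6 (b = -2 + (1 + 6)²/6 = -2 + (⅙)*7² = -2 + (⅙)*49 = -2 + 49/6 = 37/6 ≈ 6.1667)
m = 6/55 (m = 1/(37/6 + 3) = 1/(55/6) = 6/55 ≈ 0.10909)
U = -36/11 (U = 6*(-5*6)/55 = (6/55)*(-30) = -36/11 ≈ -3.2727)
h(j) = 11/12 (h(j) = -3/(-36/11) = -3*(-11/36) = 11/12)
(-15*I(-4))*h(0) = -15*(-4)*(11/12) = 60*(11/12) = 55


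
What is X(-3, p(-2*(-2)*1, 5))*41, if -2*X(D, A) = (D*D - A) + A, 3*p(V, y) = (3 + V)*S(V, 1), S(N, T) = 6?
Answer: -369/2 ≈ -184.50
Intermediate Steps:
p(V, y) = 6 + 2*V (p(V, y) = ((3 + V)*6)/3 = (18 + 6*V)/3 = 6 + 2*V)
X(D, A) = -D**2/2 (X(D, A) = -((D*D - A) + A)/2 = -((D**2 - A) + A)/2 = -D**2/2)
X(-3, p(-2*(-2)*1, 5))*41 = -1/2*(-3)**2*41 = -1/2*9*41 = -9/2*41 = -369/2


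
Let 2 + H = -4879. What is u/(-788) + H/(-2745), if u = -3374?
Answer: 2184643/360510 ≈ 6.0599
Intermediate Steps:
H = -4881 (H = -2 - 4879 = -4881)
u/(-788) + H/(-2745) = -3374/(-788) - 4881/(-2745) = -3374*(-1/788) - 4881*(-1/2745) = 1687/394 + 1627/915 = 2184643/360510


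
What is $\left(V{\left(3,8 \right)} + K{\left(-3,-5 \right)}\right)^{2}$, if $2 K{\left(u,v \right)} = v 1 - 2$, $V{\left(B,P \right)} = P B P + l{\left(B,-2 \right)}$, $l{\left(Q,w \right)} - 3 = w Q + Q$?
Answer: $\frac{142129}{4} \approx 35532.0$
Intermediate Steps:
$l{\left(Q,w \right)} = 3 + Q + Q w$ ($l{\left(Q,w \right)} = 3 + \left(w Q + Q\right) = 3 + \left(Q w + Q\right) = 3 + \left(Q + Q w\right) = 3 + Q + Q w$)
$V{\left(B,P \right)} = 3 - B + B P^{2}$ ($V{\left(B,P \right)} = P B P + \left(3 + B + B \left(-2\right)\right) = B P P + \left(3 + B - 2 B\right) = B P^{2} - \left(-3 + B\right) = 3 - B + B P^{2}$)
$K{\left(u,v \right)} = -1 + \frac{v}{2}$ ($K{\left(u,v \right)} = \frac{v 1 - 2}{2} = \frac{v - 2}{2} = \frac{-2 + v}{2} = -1 + \frac{v}{2}$)
$\left(V{\left(3,8 \right)} + K{\left(-3,-5 \right)}\right)^{2} = \left(\left(3 - 3 + 3 \cdot 8^{2}\right) + \left(-1 + \frac{1}{2} \left(-5\right)\right)\right)^{2} = \left(\left(3 - 3 + 3 \cdot 64\right) - \frac{7}{2}\right)^{2} = \left(\left(3 - 3 + 192\right) - \frac{7}{2}\right)^{2} = \left(192 - \frac{7}{2}\right)^{2} = \left(\frac{377}{2}\right)^{2} = \frac{142129}{4}$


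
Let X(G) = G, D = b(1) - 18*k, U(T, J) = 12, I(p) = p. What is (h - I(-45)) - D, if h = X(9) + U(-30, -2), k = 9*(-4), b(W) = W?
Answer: -583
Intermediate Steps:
k = -36
D = 649 (D = 1 - 18*(-36) = 1 + 648 = 649)
h = 21 (h = 9 + 12 = 21)
(h - I(-45)) - D = (21 - 1*(-45)) - 1*649 = (21 + 45) - 649 = 66 - 649 = -583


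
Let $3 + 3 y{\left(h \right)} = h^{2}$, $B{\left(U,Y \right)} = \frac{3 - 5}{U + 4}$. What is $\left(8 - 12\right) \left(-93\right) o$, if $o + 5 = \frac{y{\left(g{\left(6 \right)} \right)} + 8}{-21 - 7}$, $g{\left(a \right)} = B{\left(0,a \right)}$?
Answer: $- \frac{54715}{28} \approx -1954.1$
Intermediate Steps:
$B{\left(U,Y \right)} = - \frac{2}{4 + U}$
$g{\left(a \right)} = - \frac{1}{2}$ ($g{\left(a \right)} = - \frac{2}{4 + 0} = - \frac{2}{4} = \left(-2\right) \frac{1}{4} = - \frac{1}{2}$)
$y{\left(h \right)} = -1 + \frac{h^{2}}{3}$
$o = - \frac{1765}{336}$ ($o = -5 + \frac{\left(-1 + \frac{\left(- \frac{1}{2}\right)^{2}}{3}\right) + 8}{-21 - 7} = -5 + \frac{\left(-1 + \frac{1}{3} \cdot \frac{1}{4}\right) + 8}{-28} = -5 + \left(\left(-1 + \frac{1}{12}\right) + 8\right) \left(- \frac{1}{28}\right) = -5 + \left(- \frac{11}{12} + 8\right) \left(- \frac{1}{28}\right) = -5 + \frac{85}{12} \left(- \frac{1}{28}\right) = -5 - \frac{85}{336} = - \frac{1765}{336} \approx -5.253$)
$\left(8 - 12\right) \left(-93\right) o = \left(8 - 12\right) \left(-93\right) \left(- \frac{1765}{336}\right) = \left(-4\right) \left(-93\right) \left(- \frac{1765}{336}\right) = 372 \left(- \frac{1765}{336}\right) = - \frac{54715}{28}$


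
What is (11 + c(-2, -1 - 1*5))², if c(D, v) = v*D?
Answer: 529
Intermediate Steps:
c(D, v) = D*v
(11 + c(-2, -1 - 1*5))² = (11 - 2*(-1 - 1*5))² = (11 - 2*(-1 - 5))² = (11 - 2*(-6))² = (11 + 12)² = 23² = 529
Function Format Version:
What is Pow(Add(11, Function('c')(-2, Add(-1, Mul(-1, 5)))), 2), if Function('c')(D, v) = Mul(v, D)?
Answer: 529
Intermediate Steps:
Function('c')(D, v) = Mul(D, v)
Pow(Add(11, Function('c')(-2, Add(-1, Mul(-1, 5)))), 2) = Pow(Add(11, Mul(-2, Add(-1, Mul(-1, 5)))), 2) = Pow(Add(11, Mul(-2, Add(-1, -5))), 2) = Pow(Add(11, Mul(-2, -6)), 2) = Pow(Add(11, 12), 2) = Pow(23, 2) = 529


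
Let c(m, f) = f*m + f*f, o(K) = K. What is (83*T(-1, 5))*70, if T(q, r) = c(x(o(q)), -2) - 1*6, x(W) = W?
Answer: 0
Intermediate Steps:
c(m, f) = f**2 + f*m (c(m, f) = f*m + f**2 = f**2 + f*m)
T(q, r) = -2 - 2*q (T(q, r) = -2*(-2 + q) - 1*6 = (4 - 2*q) - 6 = -2 - 2*q)
(83*T(-1, 5))*70 = (83*(-2 - 2*(-1)))*70 = (83*(-2 + 2))*70 = (83*0)*70 = 0*70 = 0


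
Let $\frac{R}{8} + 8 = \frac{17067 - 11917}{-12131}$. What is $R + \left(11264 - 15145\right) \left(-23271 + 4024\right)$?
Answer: $\frac{906155852933}{12131} \approx 7.4697 \cdot 10^{7}$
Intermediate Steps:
$R = - \frac{817584}{12131}$ ($R = -64 + 8 \frac{17067 - 11917}{-12131} = -64 + 8 \left(17067 - 11917\right) \left(- \frac{1}{12131}\right) = -64 + 8 \cdot 5150 \left(- \frac{1}{12131}\right) = -64 + 8 \left(- \frac{5150}{12131}\right) = -64 - \frac{41200}{12131} = - \frac{817584}{12131} \approx -67.396$)
$R + \left(11264 - 15145\right) \left(-23271 + 4024\right) = - \frac{817584}{12131} + \left(11264 - 15145\right) \left(-23271 + 4024\right) = - \frac{817584}{12131} - -74697607 = - \frac{817584}{12131} + 74697607 = \frac{906155852933}{12131}$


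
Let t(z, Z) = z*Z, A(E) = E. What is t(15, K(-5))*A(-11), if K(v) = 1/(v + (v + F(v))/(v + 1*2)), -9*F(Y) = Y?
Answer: 891/19 ≈ 46.895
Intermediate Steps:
F(Y) = -Y/9
K(v) = 1/(v + 8*v/(9*(2 + v))) (K(v) = 1/(v + (v - v/9)/(v + 1*2)) = 1/(v + (8*v/9)/(v + 2)) = 1/(v + (8*v/9)/(2 + v)) = 1/(v + 8*v/(9*(2 + v))))
t(z, Z) = Z*z
t(15, K(-5))*A(-11) = ((9*(2 - 5)/(-5*(26 + 9*(-5))))*15)*(-11) = ((9*(-1/5)*(-3)/(26 - 45))*15)*(-11) = ((9*(-1/5)*(-3)/(-19))*15)*(-11) = ((9*(-1/5)*(-1/19)*(-3))*15)*(-11) = -27/95*15*(-11) = -81/19*(-11) = 891/19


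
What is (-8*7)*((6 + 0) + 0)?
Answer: -336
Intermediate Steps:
(-8*7)*((6 + 0) + 0) = -56*(6 + 0) = -56*6 = -336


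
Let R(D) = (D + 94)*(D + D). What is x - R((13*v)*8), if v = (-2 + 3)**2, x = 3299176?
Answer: 3257992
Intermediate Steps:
v = 1 (v = 1**2 = 1)
R(D) = 2*D*(94 + D) (R(D) = (94 + D)*(2*D) = 2*D*(94 + D))
x - R((13*v)*8) = 3299176 - 2*(13*1)*8*(94 + (13*1)*8) = 3299176 - 2*13*8*(94 + 13*8) = 3299176 - 2*104*(94 + 104) = 3299176 - 2*104*198 = 3299176 - 1*41184 = 3299176 - 41184 = 3257992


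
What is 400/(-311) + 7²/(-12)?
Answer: -20039/3732 ≈ -5.3695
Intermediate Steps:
400/(-311) + 7²/(-12) = 400*(-1/311) + 49*(-1/12) = -400/311 - 49/12 = -20039/3732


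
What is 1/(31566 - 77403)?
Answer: -1/45837 ≈ -2.1816e-5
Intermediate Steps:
1/(31566 - 77403) = 1/(-45837) = -1/45837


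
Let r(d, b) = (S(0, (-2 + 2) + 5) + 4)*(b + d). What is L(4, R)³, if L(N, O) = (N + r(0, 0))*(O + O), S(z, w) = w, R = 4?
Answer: 32768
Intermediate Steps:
r(d, b) = 9*b + 9*d (r(d, b) = (((-2 + 2) + 5) + 4)*(b + d) = ((0 + 5) + 4)*(b + d) = (5 + 4)*(b + d) = 9*(b + d) = 9*b + 9*d)
L(N, O) = 2*N*O (L(N, O) = (N + (9*0 + 9*0))*(O + O) = (N + (0 + 0))*(2*O) = (N + 0)*(2*O) = N*(2*O) = 2*N*O)
L(4, R)³ = (2*4*4)³ = 32³ = 32768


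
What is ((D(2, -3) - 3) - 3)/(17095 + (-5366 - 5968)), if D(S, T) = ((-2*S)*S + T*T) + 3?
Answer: -2/5761 ≈ -0.00034716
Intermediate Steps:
D(S, T) = 3 + T² - 2*S² (D(S, T) = (-2*S² + T²) + 3 = (T² - 2*S²) + 3 = 3 + T² - 2*S²)
((D(2, -3) - 3) - 3)/(17095 + (-5366 - 5968)) = (((3 + (-3)² - 2*2²) - 3) - 3)/(17095 + (-5366 - 5968)) = (((3 + 9 - 2*4) - 3) - 3)/(17095 - 11334) = (((3 + 9 - 8) - 3) - 3)/5761 = ((4 - 3) - 3)*(1/5761) = (1 - 3)*(1/5761) = -2*1/5761 = -2/5761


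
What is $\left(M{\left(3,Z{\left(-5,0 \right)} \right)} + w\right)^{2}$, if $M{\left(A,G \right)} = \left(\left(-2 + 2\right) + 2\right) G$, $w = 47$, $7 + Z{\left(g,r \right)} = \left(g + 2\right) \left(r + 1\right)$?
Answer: $729$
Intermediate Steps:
$Z{\left(g,r \right)} = -7 + \left(1 + r\right) \left(2 + g\right)$ ($Z{\left(g,r \right)} = -7 + \left(g + 2\right) \left(r + 1\right) = -7 + \left(2 + g\right) \left(1 + r\right) = -7 + \left(1 + r\right) \left(2 + g\right)$)
$M{\left(A,G \right)} = 2 G$ ($M{\left(A,G \right)} = \left(0 + 2\right) G = 2 G$)
$\left(M{\left(3,Z{\left(-5,0 \right)} \right)} + w\right)^{2} = \left(2 \left(-5 - 5 + 2 \cdot 0 - 0\right) + 47\right)^{2} = \left(2 \left(-5 - 5 + 0 + 0\right) + 47\right)^{2} = \left(2 \left(-10\right) + 47\right)^{2} = \left(-20 + 47\right)^{2} = 27^{2} = 729$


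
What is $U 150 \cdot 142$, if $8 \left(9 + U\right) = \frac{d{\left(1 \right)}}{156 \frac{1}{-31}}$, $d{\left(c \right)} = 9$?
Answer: $- \frac{20432025}{104} \approx -1.9646 \cdot 10^{5}$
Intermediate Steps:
$U = - \frac{3837}{416}$ ($U = -9 + \frac{9 \frac{1}{156 \frac{1}{-31}}}{8} = -9 + \frac{9 \frac{1}{156 \left(- \frac{1}{31}\right)}}{8} = -9 + \frac{9 \frac{1}{- \frac{156}{31}}}{8} = -9 + \frac{9 \left(- \frac{31}{156}\right)}{8} = -9 + \frac{1}{8} \left(- \frac{93}{52}\right) = -9 - \frac{93}{416} = - \frac{3837}{416} \approx -9.2236$)
$U 150 \cdot 142 = \left(- \frac{3837}{416}\right) 150 \cdot 142 = \left(- \frac{287775}{208}\right) 142 = - \frac{20432025}{104}$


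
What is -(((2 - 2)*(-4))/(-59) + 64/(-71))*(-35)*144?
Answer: -322560/71 ≈ -4543.1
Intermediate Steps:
-(((2 - 2)*(-4))/(-59) + 64/(-71))*(-35)*144 = -((0*(-4))*(-1/59) + 64*(-1/71))*(-35)*144 = -(0*(-1/59) - 64/71)*(-35)*144 = -(0 - 64/71)*(-35)*144 = -(-64/71*(-35))*144 = -2240*144/71 = -1*322560/71 = -322560/71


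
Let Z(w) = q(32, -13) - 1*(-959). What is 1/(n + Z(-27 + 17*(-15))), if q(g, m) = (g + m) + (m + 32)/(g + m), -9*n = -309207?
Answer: 3/106006 ≈ 2.8300e-5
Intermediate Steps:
n = 103069/3 (n = -1/9*(-309207) = 103069/3 ≈ 34356.)
q(g, m) = g + m + (32 + m)/(g + m) (q(g, m) = (g + m) + (32 + m)/(g + m) = g + m + (32 + m)/(g + m))
Z(w) = 979 (Z(w) = (32 - 13 + 32**2 + (-13)**2 + 2*32*(-13))/(32 - 13) - 1*(-959) = (32 - 13 + 1024 + 169 - 832)/19 + 959 = (1/19)*380 + 959 = 20 + 959 = 979)
1/(n + Z(-27 + 17*(-15))) = 1/(103069/3 + 979) = 1/(106006/3) = 3/106006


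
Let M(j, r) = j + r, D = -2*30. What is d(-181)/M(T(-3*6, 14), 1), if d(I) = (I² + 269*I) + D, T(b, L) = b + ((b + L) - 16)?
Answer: 15988/37 ≈ 432.11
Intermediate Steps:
D = -60
T(b, L) = -16 + L + 2*b (T(b, L) = b + ((L + b) - 16) = b + (-16 + L + b) = -16 + L + 2*b)
d(I) = -60 + I² + 269*I (d(I) = (I² + 269*I) - 60 = -60 + I² + 269*I)
d(-181)/M(T(-3*6, 14), 1) = (-60 + (-181)² + 269*(-181))/((-16 + 14 + 2*(-3*6)) + 1) = (-60 + 32761 - 48689)/((-16 + 14 + 2*(-18)) + 1) = -15988/((-16 + 14 - 36) + 1) = -15988/(-38 + 1) = -15988/(-37) = -15988*(-1/37) = 15988/37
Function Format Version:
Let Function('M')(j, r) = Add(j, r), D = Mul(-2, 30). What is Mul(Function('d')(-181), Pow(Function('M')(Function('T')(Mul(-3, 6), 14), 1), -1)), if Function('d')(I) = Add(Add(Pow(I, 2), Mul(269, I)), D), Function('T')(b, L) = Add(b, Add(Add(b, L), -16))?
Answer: Rational(15988, 37) ≈ 432.11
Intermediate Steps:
D = -60
Function('T')(b, L) = Add(-16, L, Mul(2, b)) (Function('T')(b, L) = Add(b, Add(Add(L, b), -16)) = Add(b, Add(-16, L, b)) = Add(-16, L, Mul(2, b)))
Function('d')(I) = Add(-60, Pow(I, 2), Mul(269, I)) (Function('d')(I) = Add(Add(Pow(I, 2), Mul(269, I)), -60) = Add(-60, Pow(I, 2), Mul(269, I)))
Mul(Function('d')(-181), Pow(Function('M')(Function('T')(Mul(-3, 6), 14), 1), -1)) = Mul(Add(-60, Pow(-181, 2), Mul(269, -181)), Pow(Add(Add(-16, 14, Mul(2, Mul(-3, 6))), 1), -1)) = Mul(Add(-60, 32761, -48689), Pow(Add(Add(-16, 14, Mul(2, -18)), 1), -1)) = Mul(-15988, Pow(Add(Add(-16, 14, -36), 1), -1)) = Mul(-15988, Pow(Add(-38, 1), -1)) = Mul(-15988, Pow(-37, -1)) = Mul(-15988, Rational(-1, 37)) = Rational(15988, 37)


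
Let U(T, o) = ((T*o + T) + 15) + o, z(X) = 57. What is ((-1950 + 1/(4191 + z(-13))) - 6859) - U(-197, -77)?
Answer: -100758311/4248 ≈ -23719.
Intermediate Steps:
U(T, o) = 15 + T + o + T*o (U(T, o) = ((T + T*o) + 15) + o = (15 + T + T*o) + o = 15 + T + o + T*o)
((-1950 + 1/(4191 + z(-13))) - 6859) - U(-197, -77) = ((-1950 + 1/(4191 + 57)) - 6859) - (15 - 197 - 77 - 197*(-77)) = ((-1950 + 1/4248) - 6859) - (15 - 197 - 77 + 15169) = ((-1950 + 1/4248) - 6859) - 1*14910 = (-8283599/4248 - 6859) - 14910 = -37420631/4248 - 14910 = -100758311/4248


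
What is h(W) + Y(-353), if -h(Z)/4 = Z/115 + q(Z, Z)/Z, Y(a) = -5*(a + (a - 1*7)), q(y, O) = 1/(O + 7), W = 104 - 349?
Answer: 2396278559/670565 ≈ 3573.5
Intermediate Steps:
W = -245
q(y, O) = 1/(7 + O)
Y(a) = 35 - 10*a (Y(a) = -5*(a + (a - 7)) = -5*(a + (-7 + a)) = -5*(-7 + 2*a) = 35 - 10*a)
h(Z) = -4*Z/115 - 4/(Z*(7 + Z)) (h(Z) = -4*(Z/115 + 1/((7 + Z)*Z)) = -4*(Z*(1/115) + 1/(Z*(7 + Z))) = -4*(Z/115 + 1/(Z*(7 + Z))) = -4*Z/115 - 4/(Z*(7 + Z)))
h(W) + Y(-353) = (4/115)*(-115 + (-245)**2*(-7 - 1*(-245)))/(-245*(7 - 245)) + (35 - 10*(-353)) = (4/115)*(-1/245)*(-115 + 60025*(-7 + 245))/(-238) + (35 + 3530) = (4/115)*(-1/245)*(-1/238)*(-115 + 60025*238) + 3565 = (4/115)*(-1/245)*(-1/238)*(-115 + 14285950) + 3565 = (4/115)*(-1/245)*(-1/238)*14285835 + 3565 = 5714334/670565 + 3565 = 2396278559/670565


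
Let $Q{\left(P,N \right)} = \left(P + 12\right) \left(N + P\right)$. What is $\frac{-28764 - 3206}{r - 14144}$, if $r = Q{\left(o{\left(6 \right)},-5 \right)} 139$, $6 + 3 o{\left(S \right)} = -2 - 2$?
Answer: $\frac{143865}{108823} \approx 1.322$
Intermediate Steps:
$o{\left(S \right)} = - \frac{10}{3}$ ($o{\left(S \right)} = -2 + \frac{-2 - 2}{3} = -2 + \frac{1}{3} \left(-4\right) = -2 - \frac{4}{3} = - \frac{10}{3}$)
$Q{\left(P,N \right)} = \left(12 + P\right) \left(N + P\right)$
$r = - \frac{90350}{9}$ ($r = \left(\left(- \frac{10}{3}\right)^{2} + 12 \left(-5\right) + 12 \left(- \frac{10}{3}\right) - - \frac{50}{3}\right) 139 = \left(\frac{100}{9} - 60 - 40 + \frac{50}{3}\right) 139 = \left(- \frac{650}{9}\right) 139 = - \frac{90350}{9} \approx -10039.0$)
$\frac{-28764 - 3206}{r - 14144} = \frac{-28764 - 3206}{- \frac{90350}{9} - 14144} = - \frac{31970}{- \frac{217646}{9}} = \left(-31970\right) \left(- \frac{9}{217646}\right) = \frac{143865}{108823}$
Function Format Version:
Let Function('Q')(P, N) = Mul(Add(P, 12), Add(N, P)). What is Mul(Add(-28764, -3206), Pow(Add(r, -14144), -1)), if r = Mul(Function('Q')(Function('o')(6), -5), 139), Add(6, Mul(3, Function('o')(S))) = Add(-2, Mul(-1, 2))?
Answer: Rational(143865, 108823) ≈ 1.3220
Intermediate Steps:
Function('o')(S) = Rational(-10, 3) (Function('o')(S) = Add(-2, Mul(Rational(1, 3), Add(-2, Mul(-1, 2)))) = Add(-2, Mul(Rational(1, 3), Add(-2, -2))) = Add(-2, Mul(Rational(1, 3), -4)) = Add(-2, Rational(-4, 3)) = Rational(-10, 3))
Function('Q')(P, N) = Mul(Add(12, P), Add(N, P))
r = Rational(-90350, 9) (r = Mul(Add(Pow(Rational(-10, 3), 2), Mul(12, -5), Mul(12, Rational(-10, 3)), Mul(-5, Rational(-10, 3))), 139) = Mul(Add(Rational(100, 9), -60, -40, Rational(50, 3)), 139) = Mul(Rational(-650, 9), 139) = Rational(-90350, 9) ≈ -10039.)
Mul(Add(-28764, -3206), Pow(Add(r, -14144), -1)) = Mul(Add(-28764, -3206), Pow(Add(Rational(-90350, 9), -14144), -1)) = Mul(-31970, Pow(Rational(-217646, 9), -1)) = Mul(-31970, Rational(-9, 217646)) = Rational(143865, 108823)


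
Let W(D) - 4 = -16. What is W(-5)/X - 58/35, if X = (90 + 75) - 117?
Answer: -267/140 ≈ -1.9071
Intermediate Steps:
W(D) = -12 (W(D) = 4 - 16 = -12)
X = 48 (X = 165 - 117 = 48)
W(-5)/X - 58/35 = -12/48 - 58/35 = -12*1/48 - 58*1/35 = -1/4 - 58/35 = -267/140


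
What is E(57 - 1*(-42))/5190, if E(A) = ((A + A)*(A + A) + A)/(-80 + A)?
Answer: 13101/32870 ≈ 0.39857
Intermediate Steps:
E(A) = (A + 4*A²)/(-80 + A) (E(A) = ((2*A)*(2*A) + A)/(-80 + A) = (4*A² + A)/(-80 + A) = (A + 4*A²)/(-80 + A))
E(57 - 1*(-42))/5190 = ((57 - 1*(-42))*(1 + 4*(57 - 1*(-42)))/(-80 + (57 - 1*(-42))))/5190 = ((57 + 42)*(1 + 4*(57 + 42))/(-80 + (57 + 42)))*(1/5190) = (99*(1 + 4*99)/(-80 + 99))*(1/5190) = (99*(1 + 396)/19)*(1/5190) = (99*(1/19)*397)*(1/5190) = (39303/19)*(1/5190) = 13101/32870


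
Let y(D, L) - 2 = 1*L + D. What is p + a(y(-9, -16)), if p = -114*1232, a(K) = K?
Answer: -140471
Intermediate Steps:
y(D, L) = 2 + D + L (y(D, L) = 2 + (1*L + D) = 2 + (L + D) = 2 + (D + L) = 2 + D + L)
p = -140448
p + a(y(-9, -16)) = -140448 + (2 - 9 - 16) = -140448 - 23 = -140471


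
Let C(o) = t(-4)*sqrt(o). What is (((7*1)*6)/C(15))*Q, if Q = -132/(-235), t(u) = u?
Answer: -462*sqrt(15)/1175 ≈ -1.5228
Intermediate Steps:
Q = 132/235 (Q = -132*(-1/235) = 132/235 ≈ 0.56170)
C(o) = -4*sqrt(o)
(((7*1)*6)/C(15))*Q = (((7*1)*6)/((-4*sqrt(15))))*(132/235) = ((7*6)*(-sqrt(15)/60))*(132/235) = (42*(-sqrt(15)/60))*(132/235) = -7*sqrt(15)/10*(132/235) = -462*sqrt(15)/1175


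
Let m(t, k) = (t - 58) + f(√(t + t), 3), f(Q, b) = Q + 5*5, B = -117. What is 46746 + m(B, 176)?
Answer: 46596 + 3*I*√26 ≈ 46596.0 + 15.297*I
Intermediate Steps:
f(Q, b) = 25 + Q (f(Q, b) = Q + 25 = 25 + Q)
m(t, k) = -33 + t + √2*√t (m(t, k) = (t - 58) + (25 + √(t + t)) = (-58 + t) + (25 + √(2*t)) = (-58 + t) + (25 + √2*√t) = -33 + t + √2*√t)
46746 + m(B, 176) = 46746 + (-33 - 117 + √2*√(-117)) = 46746 + (-33 - 117 + √2*(3*I*√13)) = 46746 + (-33 - 117 + 3*I*√26) = 46746 + (-150 + 3*I*√26) = 46596 + 3*I*√26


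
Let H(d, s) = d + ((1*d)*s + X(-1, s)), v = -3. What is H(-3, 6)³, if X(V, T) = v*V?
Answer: -5832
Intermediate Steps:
X(V, T) = -3*V
H(d, s) = 3 + d + d*s (H(d, s) = d + ((1*d)*s - 3*(-1)) = d + (d*s + 3) = d + (3 + d*s) = 3 + d + d*s)
H(-3, 6)³ = (3 - 3 - 3*6)³ = (3 - 3 - 18)³ = (-18)³ = -5832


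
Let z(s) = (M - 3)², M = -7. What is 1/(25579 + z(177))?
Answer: 1/25679 ≈ 3.8942e-5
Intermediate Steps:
z(s) = 100 (z(s) = (-7 - 3)² = (-10)² = 100)
1/(25579 + z(177)) = 1/(25579 + 100) = 1/25679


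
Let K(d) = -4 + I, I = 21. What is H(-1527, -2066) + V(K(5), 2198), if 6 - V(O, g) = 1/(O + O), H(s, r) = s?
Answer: -51715/34 ≈ -1521.0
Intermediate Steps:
K(d) = 17 (K(d) = -4 + 21 = 17)
V(O, g) = 6 - 1/(2*O) (V(O, g) = 6 - 1/(O + O) = 6 - 1/(2*O))
H(-1527, -2066) + V(K(5), 2198) = -1527 + (6 - ½/17) = -1527 + (6 - ½*1/17) = -1527 + (6 - 1/34) = -1527 + 203/34 = -51715/34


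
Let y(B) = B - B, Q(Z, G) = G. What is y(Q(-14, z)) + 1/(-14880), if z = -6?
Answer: -1/14880 ≈ -6.7204e-5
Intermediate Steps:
y(B) = 0
y(Q(-14, z)) + 1/(-14880) = 0 + 1/(-14880) = 0 - 1/14880 = -1/14880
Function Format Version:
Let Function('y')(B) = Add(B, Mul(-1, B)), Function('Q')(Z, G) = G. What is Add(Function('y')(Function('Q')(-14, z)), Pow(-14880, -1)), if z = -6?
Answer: Rational(-1, 14880) ≈ -6.7204e-5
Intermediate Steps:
Function('y')(B) = 0
Add(Function('y')(Function('Q')(-14, z)), Pow(-14880, -1)) = Add(0, Pow(-14880, -1)) = Add(0, Rational(-1, 14880)) = Rational(-1, 14880)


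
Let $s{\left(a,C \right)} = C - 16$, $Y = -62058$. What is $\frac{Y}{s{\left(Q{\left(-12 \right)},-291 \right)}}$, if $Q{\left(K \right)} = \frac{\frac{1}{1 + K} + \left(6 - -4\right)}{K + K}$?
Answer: $\frac{62058}{307} \approx 202.14$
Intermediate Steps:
$Q{\left(K \right)} = \frac{10 + \frac{1}{1 + K}}{2 K}$ ($Q{\left(K \right)} = \frac{\frac{1}{1 + K} + \left(6 + 4\right)}{2 K} = \left(\frac{1}{1 + K} + 10\right) \frac{1}{2 K} = \left(10 + \frac{1}{1 + K}\right) \frac{1}{2 K} = \frac{10 + \frac{1}{1 + K}}{2 K}$)
$s{\left(a,C \right)} = -16 + C$
$\frac{Y}{s{\left(Q{\left(-12 \right)},-291 \right)}} = - \frac{62058}{-16 - 291} = - \frac{62058}{-307} = \left(-62058\right) \left(- \frac{1}{307}\right) = \frac{62058}{307}$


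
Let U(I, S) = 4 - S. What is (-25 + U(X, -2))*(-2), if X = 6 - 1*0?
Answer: 38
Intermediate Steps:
X = 6 (X = 6 + 0 = 6)
(-25 + U(X, -2))*(-2) = (-25 + (4 - 1*(-2)))*(-2) = (-25 + (4 + 2))*(-2) = (-25 + 6)*(-2) = -19*(-2) = 38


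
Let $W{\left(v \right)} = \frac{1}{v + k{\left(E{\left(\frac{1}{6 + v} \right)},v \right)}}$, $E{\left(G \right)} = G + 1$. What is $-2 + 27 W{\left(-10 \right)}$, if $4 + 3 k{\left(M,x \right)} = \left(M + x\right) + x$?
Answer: $- \frac{250}{71} \approx -3.5211$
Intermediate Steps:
$E{\left(G \right)} = 1 + G$
$k{\left(M,x \right)} = - \frac{4}{3} + \frac{M}{3} + \frac{2 x}{3}$ ($k{\left(M,x \right)} = - \frac{4}{3} + \frac{\left(M + x\right) + x}{3} = - \frac{4}{3} + \frac{M + 2 x}{3} = - \frac{4}{3} + \left(\frac{M}{3} + \frac{2 x}{3}\right) = - \frac{4}{3} + \frac{M}{3} + \frac{2 x}{3}$)
$W{\left(v \right)} = \frac{1}{-1 + \frac{1}{3 \left(6 + v\right)} + \frac{5 v}{3}}$ ($W{\left(v \right)} = \frac{1}{v + \left(- \frac{4}{3} + \frac{1 + \frac{1}{6 + v}}{3} + \frac{2 v}{3}\right)} = \frac{1}{v + \left(- \frac{4}{3} + \left(\frac{1}{3} + \frac{1}{3 \left(6 + v\right)}\right) + \frac{2 v}{3}\right)} = \frac{1}{v + \left(-1 + \frac{1}{3 \left(6 + v\right)} + \frac{2 v}{3}\right)} = \frac{1}{-1 + \frac{1}{3 \left(6 + v\right)} + \frac{5 v}{3}}$)
$-2 + 27 W{\left(-10 \right)} = -2 + 27 \frac{3 \left(6 - 10\right)}{-17 + 5 \left(-10\right)^{2} + 27 \left(-10\right)} = -2 + 27 \cdot 3 \frac{1}{-17 + 5 \cdot 100 - 270} \left(-4\right) = -2 + 27 \cdot 3 \frac{1}{-17 + 500 - 270} \left(-4\right) = -2 + 27 \cdot 3 \cdot \frac{1}{213} \left(-4\right) = -2 + 27 \left(- \frac{4}{71}\right) = -2 - \frac{108}{71} = - \frac{250}{71}$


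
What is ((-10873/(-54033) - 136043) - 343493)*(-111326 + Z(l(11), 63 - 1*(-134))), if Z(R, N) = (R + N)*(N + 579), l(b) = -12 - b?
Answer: -7397989622890/651 ≈ -1.1364e+10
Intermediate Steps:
Z(R, N) = (579 + N)*(N + R) (Z(R, N) = (N + R)*(579 + N) = (579 + N)*(N + R))
((-10873/(-54033) - 136043) - 343493)*(-111326 + Z(l(11), 63 - 1*(-134))) = ((-10873/(-54033) - 136043) - 343493)*(-111326 + ((63 - 1*(-134))² + 579*(63 - 1*(-134)) + 579*(-12 - 1*11) + (63 - 1*(-134))*(-12 - 1*11))) = ((-10873*(-1/54033) - 136043) - 343493)*(-111326 + ((63 + 134)² + 579*(63 + 134) + 579*(-12 - 11) + (63 + 134)*(-12 - 11))) = ((131/651 - 136043) - 343493)*(-111326 + (197² + 579*197 + 579*(-23) + 197*(-23))) = (-88563862/651 - 343493)*(-111326 + (38809 + 114063 - 13317 - 4531)) = -312177805*(-111326 + 135024)/651 = -312177805/651*23698 = -7397989622890/651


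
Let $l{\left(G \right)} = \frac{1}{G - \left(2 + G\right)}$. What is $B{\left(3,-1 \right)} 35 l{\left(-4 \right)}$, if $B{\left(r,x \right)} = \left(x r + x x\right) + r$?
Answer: $- \frac{35}{2} \approx -17.5$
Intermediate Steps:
$l{\left(G \right)} = - \frac{1}{2}$ ($l{\left(G \right)} = \frac{1}{-2} = - \frac{1}{2}$)
$B{\left(r,x \right)} = r + x^{2} + r x$ ($B{\left(r,x \right)} = \left(r x + x^{2}\right) + r = \left(x^{2} + r x\right) + r = r + x^{2} + r x$)
$B{\left(3,-1 \right)} 35 l{\left(-4 \right)} = \left(3 + \left(-1\right)^{2} + 3 \left(-1\right)\right) 35 \left(- \frac{1}{2}\right) = \left(3 + 1 - 3\right) 35 \left(- \frac{1}{2}\right) = 1 \cdot 35 \left(- \frac{1}{2}\right) = 35 \left(- \frac{1}{2}\right) = - \frac{35}{2}$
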